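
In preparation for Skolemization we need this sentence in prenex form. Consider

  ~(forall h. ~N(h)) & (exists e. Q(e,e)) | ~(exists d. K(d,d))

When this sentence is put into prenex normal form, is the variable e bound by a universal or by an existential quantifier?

existential

Push ¬ through the quantifiers and connectives to reach negation normal form:
  (exists h. N(h)) & (exists e. Q(e,e)) | (forall d. ~K(d,d))
All bound variables are already distinct, so no renaming is needed.
Pull the quantifiers to the front (each side's bound variable is not free in the other side):
  exists h. exists e. forall d. (N(h) & Q(e,e) | ~K(d,d))
The quantifier exists e sits under an even number of negations, so it remains existential.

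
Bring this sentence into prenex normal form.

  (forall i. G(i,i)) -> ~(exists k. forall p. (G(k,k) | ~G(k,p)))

Rewrite implications/biconditionals: A → B as ¬A ∨ B.
  ~(forall i. G(i,i)) | ~(exists k. forall p. (G(k,k) | ~G(k,p)))
Drive negations inward (¬∀x A ≡ ∃x ¬A, ¬∃x A ≡ ∀x ¬A, De Morgan for ∧/∨):
  (exists i. ~G(i,i)) | (forall k. exists p. (~G(k,k) & G(k,p)))
Extract every quantifier outward, since the variables are now distinct and don't occur free across branches:
  exists i. forall k. exists p. (~G(i,i) | ~G(k,k) & G(k,p))

exists i. forall k. exists p. (~G(i,i) | ~G(k,k) & G(k,p))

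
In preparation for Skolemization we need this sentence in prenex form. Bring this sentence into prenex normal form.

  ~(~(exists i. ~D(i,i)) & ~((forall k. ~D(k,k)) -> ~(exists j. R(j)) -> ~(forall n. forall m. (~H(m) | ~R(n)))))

exists i. exists k. exists j. exists n. exists m. (~D(i,i) | D(k,k) | R(j) | H(m) & R(n))

First replace A → B with ¬A ∨ B.
  ~(~(exists i. ~D(i,i)) & ~(~(forall k. ~D(k,k)) | ~~(exists j. R(j)) | ~(forall n. forall m. (~H(m) | ~R(n)))))
Move each ¬ inward, flipping quantifiers it crosses:
  (exists i. ~D(i,i)) | (exists k. D(k,k)) | (exists j. R(j)) | (exists n. exists m. (H(m) & R(n)))
Pull the quantifiers to the front (each side's bound variable is not free in the other side):
  exists i. exists k. exists j. exists n. exists m. (~D(i,i) | D(k,k) | R(j) | H(m) & R(n))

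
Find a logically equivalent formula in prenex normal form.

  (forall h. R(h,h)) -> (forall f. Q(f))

exists h. forall f. (~R(h,h) | Q(f))

First replace A → B with ¬A ∨ B.
  ~(forall h. R(h,h)) | (forall f. Q(f))
Drive negations inward (¬∀x A ≡ ∃x ¬A, ¬∃x A ≡ ∀x ¬A, De Morgan for ∧/∨):
  (exists h. ~R(h,h)) | (forall f. Q(f))
Finally move all quantifiers to the prefix:
  exists h. forall f. (~R(h,h) | Q(f))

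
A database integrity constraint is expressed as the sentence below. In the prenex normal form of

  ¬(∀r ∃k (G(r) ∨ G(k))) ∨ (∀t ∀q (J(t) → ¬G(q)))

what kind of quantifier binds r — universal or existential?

Eliminate → and ↔ using ¬ and ∨.
  ¬(∀r ∃k (G(r) ∨ G(k))) ∨ (∀t ∀q (¬J(t) ∨ ¬G(q)))
Move each ¬ inward, flipping quantifiers it crosses:
  (∃r ∀k (¬G(r) ∧ ¬G(k))) ∨ (∀t ∀q (¬J(t) ∨ ¬G(q)))
Pull the quantifiers to the front (each side's bound variable is not free in the other side):
  ∃r ∀k ∀t ∀q (¬G(r) ∧ ¬G(k) ∨ ¬J(t) ∨ ¬G(q))
The quantifier ∀r sits under an odd number of negations (counting the antecedent side of each →), so it flips to ∃r.

existential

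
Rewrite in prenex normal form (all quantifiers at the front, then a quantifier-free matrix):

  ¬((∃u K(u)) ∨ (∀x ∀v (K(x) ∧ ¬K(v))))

Move each ¬ inward, flipping quantifiers it crosses:
  (∀u ¬K(u)) ∧ (∃x ∃v (¬K(x) ∨ K(v)))
Finally move all quantifiers to the prefix:
  ∀u ∃x ∃v (¬K(u) ∧ (¬K(x) ∨ K(v)))

∀u ∃x ∃v (¬K(u) ∧ (¬K(x) ∨ K(v)))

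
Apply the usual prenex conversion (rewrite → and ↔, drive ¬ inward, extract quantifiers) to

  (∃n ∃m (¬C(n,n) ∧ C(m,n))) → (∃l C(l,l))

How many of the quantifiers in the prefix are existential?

Rewrite implications/biconditionals: A → B as ¬A ∨ B.
  ¬(∃n ∃m (¬C(n,n) ∧ C(m,n))) ∨ (∃l C(l,l))
Push ¬ through the quantifiers and connectives to reach negation normal form:
  (∀n ∀m (C(n,n) ∨ ¬C(m,n))) ∨ (∃l C(l,l))
All bound variables are already distinct, so no renaming is needed.
Pull the quantifiers to the front (each side's bound variable is not free in the other side):
  ∀n ∀m ∃l (C(n,n) ∨ ¬C(m,n) ∨ C(l,l))
The prefix is ∀n ∀m ∃l: 2 universal, 1 existential.

1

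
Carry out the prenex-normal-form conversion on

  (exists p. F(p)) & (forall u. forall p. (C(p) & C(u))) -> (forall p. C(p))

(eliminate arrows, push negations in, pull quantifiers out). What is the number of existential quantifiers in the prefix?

2

Rewrite implications/biconditionals: A → B as ¬A ∨ B.
  ~((exists p. F(p)) & (forall u. forall p. (C(p) & C(u)))) | (forall p. C(p))
Push ¬ through the quantifiers and connectives to reach negation normal form:
  (forall p. ~F(p)) | (exists u. exists p. (~C(p) | ~C(u))) | (forall p. C(p))
Rename bound variables to avoid capture: p↦a, p↦r.
  (forall p. ~F(p)) | (exists u. exists a. (~C(a) | ~C(u))) | (forall r. C(r))
Extract every quantifier outward, since the variables are now distinct and don't occur free across branches:
  forall p. exists u. exists a. forall r. (~F(p) | ~C(a) | ~C(u) | C(r))
The prefix is forall p exists u exists a forall r: 2 universal, 2 existential.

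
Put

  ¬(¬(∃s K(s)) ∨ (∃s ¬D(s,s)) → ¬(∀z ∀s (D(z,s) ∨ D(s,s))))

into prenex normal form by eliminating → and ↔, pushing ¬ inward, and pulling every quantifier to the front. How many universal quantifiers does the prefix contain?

First replace A → B with ¬A ∨ B.
  ¬(¬(¬(∃s K(s)) ∨ (∃s ¬D(s,s))) ∨ ¬(∀z ∀s (D(z,s) ∨ D(s,s))))
Drive negations inward (¬∀x A ≡ ∃x ¬A, ¬∃x A ≡ ∀x ¬A, De Morgan for ∧/∨):
  ((∀s ¬K(s)) ∨ (∃s ¬D(s,s))) ∧ (∀z ∀s (D(z,s) ∨ D(s,s)))
Rename bound variables to avoid capture: s↦w1, s↦u.
  ((∀s ¬K(s)) ∨ (∃w1 ¬D(w1,w1))) ∧ (∀z ∀u (D(z,u) ∨ D(u,u)))
Pull the quantifiers to the front (each side's bound variable is not free in the other side):
  ∀s ∃w1 ∀z ∀u ((¬K(s) ∨ ¬D(w1,w1)) ∧ (D(z,u) ∨ D(u,u)))
The prefix is ∀s ∃w1 ∀z ∀u: 3 universal, 1 existential.

3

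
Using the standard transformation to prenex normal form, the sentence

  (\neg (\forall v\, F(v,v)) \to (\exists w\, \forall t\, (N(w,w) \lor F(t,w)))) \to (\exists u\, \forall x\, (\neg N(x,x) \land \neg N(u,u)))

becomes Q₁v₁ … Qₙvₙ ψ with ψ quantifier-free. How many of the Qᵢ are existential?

3

Eliminate → and ↔ using ¬ and ∨.
  \neg (\neg \neg (\forall v\, F(v,v)) \lor (\exists w\, \forall t\, (N(w,w) \lor F(t,w)))) \lor (\exists u\, \forall x\, (\neg N(x,x) \land \neg N(u,u)))
Push ¬ through the quantifiers and connectives to reach negation normal form:
  (\exists v\, \neg F(v,v)) \land (\forall w\, \exists t\, (\neg N(w,w) \land \neg F(t,w))) \lor (\exists u\, \forall x\, (\neg N(x,x) \land \neg N(u,u)))
All bound variables are already distinct, so no renaming is needed.
Pull the quantifiers to the front (each side's bound variable is not free in the other side):
  \exists v\, \forall w\, \exists t\, \exists u\, \forall x\, (\neg F(v,v) \land \neg N(w,w) \land \neg F(t,w) \lor \neg N(x,x) \land \neg N(u,u))
The prefix is \exists v \forall w \exists t \exists u \forall x: 2 universal, 3 existential.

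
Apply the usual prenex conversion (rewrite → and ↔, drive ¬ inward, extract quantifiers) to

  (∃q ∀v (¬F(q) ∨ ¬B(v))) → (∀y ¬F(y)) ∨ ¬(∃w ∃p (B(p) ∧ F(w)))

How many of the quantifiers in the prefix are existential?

1

First replace A → B with ¬A ∨ B.
  ¬(∃q ∀v (¬F(q) ∨ ¬B(v))) ∨ (∀y ¬F(y)) ∨ ¬(∃w ∃p (B(p) ∧ F(w)))
Move each ¬ inward, flipping quantifiers it crosses:
  (∀q ∃v (F(q) ∧ B(v))) ∨ (∀y ¬F(y)) ∨ (∀w ∀p (¬B(p) ∨ ¬F(w)))
Finally move all quantifiers to the prefix:
  ∀q ∃v ∀y ∀w ∀p (F(q) ∧ B(v) ∨ ¬F(y) ∨ ¬B(p) ∨ ¬F(w))
The prefix is ∀q ∃v ∀y ∀w ∀p: 4 universal, 1 existential.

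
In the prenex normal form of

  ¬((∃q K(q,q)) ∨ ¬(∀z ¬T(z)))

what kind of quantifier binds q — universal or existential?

universal

Drive negations inward (¬∀x A ≡ ∃x ¬A, ¬∃x A ≡ ∀x ¬A, De Morgan for ∧/∨):
  (∀q ¬K(q,q)) ∧ (∀z ¬T(z))
Pull the quantifiers to the front (each side's bound variable is not free in the other side):
  ∀q ∀z (¬K(q,q) ∧ ¬T(z))
The quantifier ∃q sits under an odd number of negations, so it flips to ∀q.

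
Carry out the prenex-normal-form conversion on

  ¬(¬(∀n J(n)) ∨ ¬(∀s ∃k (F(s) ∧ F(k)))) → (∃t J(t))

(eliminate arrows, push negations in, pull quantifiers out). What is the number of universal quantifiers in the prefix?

First replace A → B with ¬A ∨ B.
  ¬¬(¬(∀n J(n)) ∨ ¬(∀s ∃k (F(s) ∧ F(k)))) ∨ (∃t J(t))
Move each ¬ inward, flipping quantifiers it crosses:
  (∃n ¬J(n)) ∨ (∃s ∀k (¬F(s) ∨ ¬F(k))) ∨ (∃t J(t))
Pull the quantifiers to the front (each side's bound variable is not free in the other side):
  ∃n ∃s ∀k ∃t (¬J(n) ∨ ¬F(s) ∨ ¬F(k) ∨ J(t))
The prefix is ∃n ∃s ∀k ∃t: 1 universal, 3 existential.

1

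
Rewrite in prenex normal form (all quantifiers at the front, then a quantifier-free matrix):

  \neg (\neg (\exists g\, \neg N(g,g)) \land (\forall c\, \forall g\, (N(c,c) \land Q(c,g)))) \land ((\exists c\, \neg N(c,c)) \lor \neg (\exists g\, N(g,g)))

Drive negations inward (¬∀x A ≡ ∃x ¬A, ¬∃x A ≡ ∀x ¬A, De Morgan for ∧/∨):
  ((\exists g\, \neg N(g,g)) \lor (\exists c\, \exists g\, (\neg N(c,c) \lor \neg Q(c,g)))) \land ((\exists c\, \neg N(c,c)) \lor (\forall g\, \neg N(g,g)))
Standardize variables apart so no two quantifiers bind the same name: g↦z1, c↦w1, g↦u1.
  ((\exists g\, \neg N(g,g)) \lor (\exists c\, \exists z1\, (\neg N(c,c) \lor \neg Q(c,z1)))) \land ((\exists w1\, \neg N(w1,w1)) \lor (\forall u1\, \neg N(u1,u1)))
Finally move all quantifiers to the prefix:
  \exists g\, \exists c\, \exists z1\, \exists w1\, \forall u1\, ((\neg N(g,g) \lor \neg N(c,c) \lor \neg Q(c,z1)) \land (\neg N(w1,w1) \lor \neg N(u1,u1)))

\exists g\, \exists c\, \exists z1\, \exists w1\, \forall u1\, ((\neg N(g,g) \lor \neg N(c,c) \lor \neg Q(c,z1)) \land (\neg N(w1,w1) \lor \neg N(u1,u1)))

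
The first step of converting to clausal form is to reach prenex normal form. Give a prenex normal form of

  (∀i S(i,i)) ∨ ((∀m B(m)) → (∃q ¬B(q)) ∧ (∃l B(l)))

∀i ∃m ∃q ∃l (S(i,i) ∨ ¬B(m) ∨ ¬B(q) ∧ B(l))

First replace A → B with ¬A ∨ B.
  (∀i S(i,i)) ∨ ¬(∀m B(m)) ∨ (∃q ¬B(q)) ∧ (∃l B(l))
Drive negations inward (¬∀x A ≡ ∃x ¬A, ¬∃x A ≡ ∀x ¬A, De Morgan for ∧/∨):
  (∀i S(i,i)) ∨ (∃m ¬B(m)) ∨ (∃q ¬B(q)) ∧ (∃l B(l))
All bound variables are already distinct, so no renaming is needed.
Finally move all quantifiers to the prefix:
  ∀i ∃m ∃q ∃l (S(i,i) ∨ ¬B(m) ∨ ¬B(q) ∧ B(l))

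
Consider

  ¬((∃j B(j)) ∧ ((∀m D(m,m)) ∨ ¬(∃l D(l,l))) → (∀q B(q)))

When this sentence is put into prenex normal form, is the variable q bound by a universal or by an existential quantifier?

Eliminate → and ↔ using ¬ and ∨.
  ¬(¬((∃j B(j)) ∧ ((∀m D(m,m)) ∨ ¬(∃l D(l,l)))) ∨ (∀q B(q)))
Drive negations inward (¬∀x A ≡ ∃x ¬A, ¬∃x A ≡ ∀x ¬A, De Morgan for ∧/∨):
  (∃j B(j)) ∧ ((∀m D(m,m)) ∨ (∀l ¬D(l,l))) ∧ (∃q ¬B(q))
Finally move all quantifiers to the prefix:
  ∃j ∀m ∀l ∃q (B(j) ∧ (D(m,m) ∨ ¬D(l,l)) ∧ ¬B(q))
The quantifier ∀q sits under an odd number of negations (counting the antecedent side of each →), so it flips to ∃q.

existential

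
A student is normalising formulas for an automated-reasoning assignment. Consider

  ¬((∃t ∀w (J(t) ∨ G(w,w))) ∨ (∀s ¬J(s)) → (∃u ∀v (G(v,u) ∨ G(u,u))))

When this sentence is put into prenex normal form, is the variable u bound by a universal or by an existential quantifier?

universal

Eliminate → and ↔ using ¬ and ∨.
  ¬(¬((∃t ∀w (J(t) ∨ G(w,w))) ∨ (∀s ¬J(s))) ∨ (∃u ∀v (G(v,u) ∨ G(u,u))))
Push ¬ through the quantifiers and connectives to reach negation normal form:
  ((∃t ∀w (J(t) ∨ G(w,w))) ∨ (∀s ¬J(s))) ∧ (∀u ∃v (¬G(v,u) ∧ ¬G(u,u)))
All bound variables are already distinct, so no renaming is needed.
Extract every quantifier outward, since the variables are now distinct and don't occur free across branches:
  ∃t ∀w ∀s ∀u ∃v ((J(t) ∨ G(w,w) ∨ ¬J(s)) ∧ ¬G(v,u) ∧ ¬G(u,u))
The quantifier ∃u sits under an odd number of negations (counting the antecedent side of each →), so it flips to ∀u.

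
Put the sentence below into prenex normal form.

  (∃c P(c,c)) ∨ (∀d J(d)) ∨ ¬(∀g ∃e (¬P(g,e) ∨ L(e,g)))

∃c ∀d ∃g ∀e (P(c,c) ∨ J(d) ∨ P(g,e) ∧ ¬L(e,g))

Push ¬ through the quantifiers and connectives to reach negation normal form:
  (∃c P(c,c)) ∨ (∀d J(d)) ∨ (∃g ∀e (P(g,e) ∧ ¬L(e,g)))
All bound variables are already distinct, so no renaming is needed.
Pull the quantifiers to the front (each side's bound variable is not free in the other side):
  ∃c ∀d ∃g ∀e (P(c,c) ∨ J(d) ∨ P(g,e) ∧ ¬L(e,g))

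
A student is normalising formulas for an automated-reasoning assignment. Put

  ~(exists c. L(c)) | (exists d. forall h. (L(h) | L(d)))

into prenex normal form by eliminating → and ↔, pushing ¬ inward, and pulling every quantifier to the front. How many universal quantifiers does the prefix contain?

Drive negations inward (¬∀x A ≡ ∃x ¬A, ¬∃x A ≡ ∀x ¬A, De Morgan for ∧/∨):
  (forall c. ~L(c)) | (exists d. forall h. (L(h) | L(d)))
All bound variables are already distinct, so no renaming is needed.
Extract every quantifier outward, since the variables are now distinct and don't occur free across branches:
  forall c. exists d. forall h. (~L(c) | L(h) | L(d))
The prefix is forall c exists d forall h: 2 universal, 1 existential.

2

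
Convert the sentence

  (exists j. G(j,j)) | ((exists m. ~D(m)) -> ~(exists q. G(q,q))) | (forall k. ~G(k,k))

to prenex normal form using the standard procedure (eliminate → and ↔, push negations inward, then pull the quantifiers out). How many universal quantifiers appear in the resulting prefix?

3

First replace A → B with ¬A ∨ B.
  (exists j. G(j,j)) | ~(exists m. ~D(m)) | ~(exists q. G(q,q)) | (forall k. ~G(k,k))
Push ¬ through the quantifiers and connectives to reach negation normal form:
  (exists j. G(j,j)) | (forall m. D(m)) | (forall q. ~G(q,q)) | (forall k. ~G(k,k))
All bound variables are already distinct, so no renaming is needed.
Extract every quantifier outward, since the variables are now distinct and don't occur free across branches:
  exists j. forall m. forall q. forall k. (G(j,j) | D(m) | ~G(q,q) | ~G(k,k))
The prefix is exists j forall m forall q forall k: 3 universal, 1 existential.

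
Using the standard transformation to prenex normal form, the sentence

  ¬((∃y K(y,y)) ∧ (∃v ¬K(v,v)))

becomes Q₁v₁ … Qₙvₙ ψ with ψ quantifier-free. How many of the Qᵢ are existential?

0

Drive negations inward (¬∀x A ≡ ∃x ¬A, ¬∃x A ≡ ∀x ¬A, De Morgan for ∧/∨):
  (∀y ¬K(y,y)) ∨ (∀v K(v,v))
All bound variables are already distinct, so no renaming is needed.
Pull the quantifiers to the front (each side's bound variable is not free in the other side):
  ∀y ∀v (¬K(y,y) ∨ K(v,v))
The prefix is ∀y ∀v: 2 universal, 0 existential.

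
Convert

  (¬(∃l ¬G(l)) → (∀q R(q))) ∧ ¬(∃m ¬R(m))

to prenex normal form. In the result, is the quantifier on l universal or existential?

existential

Eliminate → and ↔ using ¬ and ∨.
  (¬¬(∃l ¬G(l)) ∨ (∀q R(q))) ∧ ¬(∃m ¬R(m))
Drive negations inward (¬∀x A ≡ ∃x ¬A, ¬∃x A ≡ ∀x ¬A, De Morgan for ∧/∨):
  ((∃l ¬G(l)) ∨ (∀q R(q))) ∧ (∀m R(m))
Extract every quantifier outward, since the variables are now distinct and don't occur free across branches:
  ∃l ∀q ∀m ((¬G(l) ∨ R(q)) ∧ R(m))
The quantifier ∃l sits under an even number of negations (counting the antecedent side of each →), so it remains existential.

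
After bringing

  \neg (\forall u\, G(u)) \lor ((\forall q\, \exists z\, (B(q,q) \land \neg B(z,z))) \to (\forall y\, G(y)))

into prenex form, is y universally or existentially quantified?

Rewrite implications/biconditionals: A → B as ¬A ∨ B.
  \neg (\forall u\, G(u)) \lor \neg (\forall q\, \exists z\, (B(q,q) \land \neg B(z,z))) \lor (\forall y\, G(y))
Drive negations inward (¬∀x A ≡ ∃x ¬A, ¬∃x A ≡ ∀x ¬A, De Morgan for ∧/∨):
  (\exists u\, \neg G(u)) \lor (\exists q\, \forall z\, (\neg B(q,q) \lor B(z,z))) \lor (\forall y\, G(y))
Finally move all quantifiers to the prefix:
  \exists u\, \exists q\, \forall z\, \forall y\, (\neg G(u) \lor \neg B(q,q) \lor B(z,z) \lor G(y))
The quantifier \forall y sits under an even number of negations (counting the antecedent side of each →), so it remains universal.

universal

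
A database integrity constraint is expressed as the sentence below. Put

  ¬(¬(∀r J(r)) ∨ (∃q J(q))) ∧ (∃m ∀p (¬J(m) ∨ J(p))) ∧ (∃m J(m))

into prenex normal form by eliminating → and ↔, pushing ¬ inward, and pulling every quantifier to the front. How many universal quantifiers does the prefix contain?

Move each ¬ inward, flipping quantifiers it crosses:
  (∀r J(r)) ∧ (∀q ¬J(q)) ∧ (∃m ∀p (¬J(m) ∨ J(p))) ∧ (∃m J(m))
Standardize variables apart so no two quantifiers bind the same name: m↦u.
  (∀r J(r)) ∧ (∀q ¬J(q)) ∧ (∃m ∀p (¬J(m) ∨ J(p))) ∧ (∃u J(u))
Extract every quantifier outward, since the variables are now distinct and don't occur free across branches:
  ∀r ∀q ∃m ∀p ∃u (J(r) ∧ ¬J(q) ∧ (¬J(m) ∨ J(p)) ∧ J(u))
The prefix is ∀r ∀q ∃m ∀p ∃u: 3 universal, 2 existential.

3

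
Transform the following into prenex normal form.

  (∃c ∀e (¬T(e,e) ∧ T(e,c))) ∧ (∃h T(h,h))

∃c ∀e ∃h (¬T(e,e) ∧ T(e,c) ∧ T(h,h))

Pull the quantifiers to the front (each side's bound variable is not free in the other side):
  ∃c ∀e ∃h (¬T(e,e) ∧ T(e,c) ∧ T(h,h))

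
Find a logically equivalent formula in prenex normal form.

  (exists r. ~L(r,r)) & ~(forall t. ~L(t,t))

exists r. exists t. (~L(r,r) & L(t,t))

Drive negations inward (¬∀x A ≡ ∃x ¬A, ¬∃x A ≡ ∀x ¬A, De Morgan for ∧/∨):
  (exists r. ~L(r,r)) & (exists t. L(t,t))
All bound variables are already distinct, so no renaming is needed.
Extract every quantifier outward, since the variables are now distinct and don't occur free across branches:
  exists r. exists t. (~L(r,r) & L(t,t))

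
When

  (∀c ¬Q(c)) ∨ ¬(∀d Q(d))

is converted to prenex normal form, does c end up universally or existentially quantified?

universal

Drive negations inward (¬∀x A ≡ ∃x ¬A, ¬∃x A ≡ ∀x ¬A, De Morgan for ∧/∨):
  (∀c ¬Q(c)) ∨ (∃d ¬Q(d))
All bound variables are already distinct, so no renaming is needed.
Extract every quantifier outward, since the variables are now distinct and don't occur free across branches:
  ∀c ∃d (¬Q(c) ∨ ¬Q(d))
The quantifier ∀c sits under an even number of negations, so it remains universal.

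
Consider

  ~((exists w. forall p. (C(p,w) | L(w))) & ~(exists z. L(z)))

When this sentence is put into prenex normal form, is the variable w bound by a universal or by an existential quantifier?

universal

Drive negations inward (¬∀x A ≡ ∃x ¬A, ¬∃x A ≡ ∀x ¬A, De Morgan for ∧/∨):
  (forall w. exists p. (~C(p,w) & ~L(w))) | (exists z. L(z))
All bound variables are already distinct, so no renaming is needed.
Finally move all quantifiers to the prefix:
  forall w. exists p. exists z. (~C(p,w) & ~L(w) | L(z))
The quantifier exists w sits under an odd number of negations, so it flips to forall w.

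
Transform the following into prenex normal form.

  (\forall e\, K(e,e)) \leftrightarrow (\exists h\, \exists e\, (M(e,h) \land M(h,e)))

Rewrite implications/biconditionals: A → B as ¬A ∨ B; A ↔ B as (¬A ∨ B) ∧ (¬B ∨ A).
  (\neg (\forall e\, K(e,e)) \lor (\exists h\, \exists e\, (M(e,h) \land M(h,e)))) \land (\neg (\exists h\, \exists e\, (M(e,h) \land M(h,e))) \lor (\forall e\, K(e,e)))
Push ¬ through the quantifiers and connectives to reach negation normal form:
  ((\exists e\, \neg K(e,e)) \lor (\exists h\, \exists e\, (M(e,h) \land M(h,e)))) \land ((\forall h\, \forall e\, (\neg M(e,h) \lor \neg M(h,e))) \lor (\forall e\, K(e,e)))
Rename bound variables to avoid capture: e↦w, h↦c, e↦a, e↦x1.
  ((\exists e\, \neg K(e,e)) \lor (\exists h\, \exists w\, (M(w,h) \land M(h,w)))) \land ((\forall c\, \forall a\, (\neg M(a,c) \lor \neg M(c,a))) \lor (\forall x1\, K(x1,x1)))
Finally move all quantifiers to the prefix:
  \exists e\, \exists h\, \exists w\, \forall c\, \forall a\, \forall x1\, ((\neg K(e,e) \lor M(w,h) \land M(h,w)) \land (\neg M(a,c) \lor \neg M(c,a) \lor K(x1,x1)))

\exists e\, \exists h\, \exists w\, \forall c\, \forall a\, \forall x1\, ((\neg K(e,e) \lor M(w,h) \land M(h,w)) \land (\neg M(a,c) \lor \neg M(c,a) \lor K(x1,x1)))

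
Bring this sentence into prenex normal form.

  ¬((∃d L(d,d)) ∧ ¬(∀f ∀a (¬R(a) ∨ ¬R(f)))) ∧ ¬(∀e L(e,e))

∀d ∀f ∀a ∃e ((¬L(d,d) ∨ ¬R(a) ∨ ¬R(f)) ∧ ¬L(e,e))

Move each ¬ inward, flipping quantifiers it crosses:
  ((∀d ¬L(d,d)) ∨ (∀f ∀a (¬R(a) ∨ ¬R(f)))) ∧ (∃e ¬L(e,e))
Pull the quantifiers to the front (each side's bound variable is not free in the other side):
  ∀d ∀f ∀a ∃e ((¬L(d,d) ∨ ¬R(a) ∨ ¬R(f)) ∧ ¬L(e,e))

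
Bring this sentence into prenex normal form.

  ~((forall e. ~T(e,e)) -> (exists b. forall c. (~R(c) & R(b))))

forall e. forall b. exists c. (~T(e,e) & (R(c) | ~R(b)))

First replace A → B with ¬A ∨ B.
  ~(~(forall e. ~T(e,e)) | (exists b. forall c. (~R(c) & R(b))))
Drive negations inward (¬∀x A ≡ ∃x ¬A, ¬∃x A ≡ ∀x ¬A, De Morgan for ∧/∨):
  (forall e. ~T(e,e)) & (forall b. exists c. (R(c) | ~R(b)))
All bound variables are already distinct, so no renaming is needed.
Finally move all quantifiers to the prefix:
  forall e. forall b. exists c. (~T(e,e) & (R(c) | ~R(b)))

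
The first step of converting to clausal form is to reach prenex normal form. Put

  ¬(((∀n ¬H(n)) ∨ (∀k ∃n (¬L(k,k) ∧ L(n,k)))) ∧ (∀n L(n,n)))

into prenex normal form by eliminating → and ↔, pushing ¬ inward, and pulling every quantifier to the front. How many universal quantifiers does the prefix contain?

1

Push ¬ through the quantifiers and connectives to reach negation normal form:
  (∃n H(n)) ∧ (∃k ∀n (L(k,k) ∨ ¬L(n,k))) ∨ (∃n ¬L(n,n))
Standardize variables apart so no two quantifiers bind the same name: n↦s, n↦t.
  (∃n H(n)) ∧ (∃k ∀s (L(k,k) ∨ ¬L(s,k))) ∨ (∃t ¬L(t,t))
Finally move all quantifiers to the prefix:
  ∃n ∃k ∀s ∃t (H(n) ∧ (L(k,k) ∨ ¬L(s,k)) ∨ ¬L(t,t))
The prefix is ∃n ∃k ∀s ∃t: 1 universal, 3 existential.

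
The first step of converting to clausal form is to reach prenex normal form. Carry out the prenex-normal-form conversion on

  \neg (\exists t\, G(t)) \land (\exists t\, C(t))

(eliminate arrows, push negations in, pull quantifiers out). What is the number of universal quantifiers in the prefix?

1

Drive negations inward (¬∀x A ≡ ∃x ¬A, ¬∃x A ≡ ∀x ¬A, De Morgan for ∧/∨):
  (\forall t\, \neg G(t)) \land (\exists t\, C(t))
Rename bound variables to avoid capture: t↦p.
  (\forall t\, \neg G(t)) \land (\exists p\, C(p))
Extract every quantifier outward, since the variables are now distinct and don't occur free across branches:
  \forall t\, \exists p\, (\neg G(t) \land C(p))
The prefix is \forall t \exists p: 1 universal, 1 existential.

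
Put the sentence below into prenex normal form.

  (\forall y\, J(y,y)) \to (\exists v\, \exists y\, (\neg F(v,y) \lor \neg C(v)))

Rewrite implications/biconditionals: A → B as ¬A ∨ B.
  \neg (\forall y\, J(y,y)) \lor (\exists v\, \exists y\, (\neg F(v,y) \lor \neg C(v)))
Drive negations inward (¬∀x A ≡ ∃x ¬A, ¬∃x A ≡ ∀x ¬A, De Morgan for ∧/∨):
  (\exists y\, \neg J(y,y)) \lor (\exists v\, \exists y\, (\neg F(v,y) \lor \neg C(v)))
Standardize variables apart so no two quantifiers bind the same name: y↦r.
  (\exists y\, \neg J(y,y)) \lor (\exists v\, \exists r\, (\neg F(v,r) \lor \neg C(v)))
Extract every quantifier outward, since the variables are now distinct and don't occur free across branches:
  \exists y\, \exists v\, \exists r\, (\neg J(y,y) \lor \neg F(v,r) \lor \neg C(v))

\exists y\, \exists v\, \exists r\, (\neg J(y,y) \lor \neg F(v,r) \lor \neg C(v))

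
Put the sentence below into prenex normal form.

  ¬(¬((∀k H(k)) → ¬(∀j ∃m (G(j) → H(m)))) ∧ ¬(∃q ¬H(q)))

First replace A → B with ¬A ∨ B.
  ¬(¬(¬(∀k H(k)) ∨ ¬(∀j ∃m (¬G(j) ∨ H(m)))) ∧ ¬(∃q ¬H(q)))
Push ¬ through the quantifiers and connectives to reach negation normal form:
  (∃k ¬H(k)) ∨ (∃j ∀m (G(j) ∧ ¬H(m))) ∨ (∃q ¬H(q))
All bound variables are already distinct, so no renaming is needed.
Pull the quantifiers to the front (each side's bound variable is not free in the other side):
  ∃k ∃j ∀m ∃q (¬H(k) ∨ G(j) ∧ ¬H(m) ∨ ¬H(q))

∃k ∃j ∀m ∃q (¬H(k) ∨ G(j) ∧ ¬H(m) ∨ ¬H(q))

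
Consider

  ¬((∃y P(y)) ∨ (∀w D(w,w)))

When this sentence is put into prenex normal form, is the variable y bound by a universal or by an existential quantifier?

Drive negations inward (¬∀x A ≡ ∃x ¬A, ¬∃x A ≡ ∀x ¬A, De Morgan for ∧/∨):
  (∀y ¬P(y)) ∧ (∃w ¬D(w,w))
All bound variables are already distinct, so no renaming is needed.
Pull the quantifiers to the front (each side's bound variable is not free in the other side):
  ∀y ∃w (¬P(y) ∧ ¬D(w,w))
The quantifier ∃y sits under an odd number of negations, so it flips to ∀y.

universal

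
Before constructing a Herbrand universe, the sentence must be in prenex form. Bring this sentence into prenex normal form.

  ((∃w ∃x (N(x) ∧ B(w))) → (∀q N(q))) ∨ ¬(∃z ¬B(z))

First replace A → B with ¬A ∨ B.
  ¬(∃w ∃x (N(x) ∧ B(w))) ∨ (∀q N(q)) ∨ ¬(∃z ¬B(z))
Move each ¬ inward, flipping quantifiers it crosses:
  (∀w ∀x (¬N(x) ∨ ¬B(w))) ∨ (∀q N(q)) ∨ (∀z B(z))
Extract every quantifier outward, since the variables are now distinct and don't occur free across branches:
  ∀w ∀x ∀q ∀z (¬N(x) ∨ ¬B(w) ∨ N(q) ∨ B(z))

∀w ∀x ∀q ∀z (¬N(x) ∨ ¬B(w) ∨ N(q) ∨ B(z))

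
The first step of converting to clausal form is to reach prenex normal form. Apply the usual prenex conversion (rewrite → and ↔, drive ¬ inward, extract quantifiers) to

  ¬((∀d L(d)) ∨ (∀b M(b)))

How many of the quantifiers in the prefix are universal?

Push ¬ through the quantifiers and connectives to reach negation normal form:
  (∃d ¬L(d)) ∧ (∃b ¬M(b))
All bound variables are already distinct, so no renaming is needed.
Pull the quantifiers to the front (each side's bound variable is not free in the other side):
  ∃d ∃b (¬L(d) ∧ ¬M(b))
The prefix is ∃d ∃b: 0 universal, 2 existential.

0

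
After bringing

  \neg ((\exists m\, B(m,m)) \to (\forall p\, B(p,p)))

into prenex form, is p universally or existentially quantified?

existential

First replace A → B with ¬A ∨ B.
  \neg (\neg (\exists m\, B(m,m)) \lor (\forall p\, B(p,p)))
Move each ¬ inward, flipping quantifiers it crosses:
  (\exists m\, B(m,m)) \land (\exists p\, \neg B(p,p))
Finally move all quantifiers to the prefix:
  \exists m\, \exists p\, (B(m,m) \land \neg B(p,p))
The quantifier \forall p sits under an odd number of negations (counting the antecedent side of each →), so it flips to \exists p.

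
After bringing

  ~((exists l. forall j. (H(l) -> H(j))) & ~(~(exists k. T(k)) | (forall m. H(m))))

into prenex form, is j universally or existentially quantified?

existential

First replace A → B with ¬A ∨ B.
  ~((exists l. forall j. (~H(l) | H(j))) & ~(~(exists k. T(k)) | (forall m. H(m))))
Move each ¬ inward, flipping quantifiers it crosses:
  (forall l. exists j. (H(l) & ~H(j))) | (forall k. ~T(k)) | (forall m. H(m))
All bound variables are already distinct, so no renaming is needed.
Pull the quantifiers to the front (each side's bound variable is not free in the other side):
  forall l. exists j. forall k. forall m. (H(l) & ~H(j) | ~T(k) | H(m))
The quantifier forall j sits under an odd number of negations (counting the antecedent side of each →), so it flips to exists j.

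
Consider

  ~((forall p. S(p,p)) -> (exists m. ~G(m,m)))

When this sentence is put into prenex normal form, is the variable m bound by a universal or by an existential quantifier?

universal

Rewrite implications/biconditionals: A → B as ¬A ∨ B.
  ~(~(forall p. S(p,p)) | (exists m. ~G(m,m)))
Drive negations inward (¬∀x A ≡ ∃x ¬A, ¬∃x A ≡ ∀x ¬A, De Morgan for ∧/∨):
  (forall p. S(p,p)) & (forall m. G(m,m))
All bound variables are already distinct, so no renaming is needed.
Pull the quantifiers to the front (each side's bound variable is not free in the other side):
  forall p. forall m. (S(p,p) & G(m,m))
The quantifier exists m sits under an odd number of negations (counting the antecedent side of each →), so it flips to forall m.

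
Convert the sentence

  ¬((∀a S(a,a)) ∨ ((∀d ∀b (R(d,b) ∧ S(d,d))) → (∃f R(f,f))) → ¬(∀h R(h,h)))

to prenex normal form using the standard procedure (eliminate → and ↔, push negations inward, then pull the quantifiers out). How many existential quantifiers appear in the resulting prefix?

First replace A → B with ¬A ∨ B.
  ¬(¬((∀a S(a,a)) ∨ ¬(∀d ∀b (R(d,b) ∧ S(d,d))) ∨ (∃f R(f,f))) ∨ ¬(∀h R(h,h)))
Move each ¬ inward, flipping quantifiers it crosses:
  ((∀a S(a,a)) ∨ (∃d ∃b (¬R(d,b) ∨ ¬S(d,d))) ∨ (∃f R(f,f))) ∧ (∀h R(h,h))
All bound variables are already distinct, so no renaming is needed.
Extract every quantifier outward, since the variables are now distinct and don't occur free across branches:
  ∀a ∃d ∃b ∃f ∀h ((S(a,a) ∨ ¬R(d,b) ∨ ¬S(d,d) ∨ R(f,f)) ∧ R(h,h))
The prefix is ∀a ∃d ∃b ∃f ∀h: 2 universal, 3 existential.

3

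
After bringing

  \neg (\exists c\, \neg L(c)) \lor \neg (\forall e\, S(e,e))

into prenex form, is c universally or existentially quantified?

universal

Push ¬ through the quantifiers and connectives to reach negation normal form:
  (\forall c\, L(c)) \lor (\exists e\, \neg S(e,e))
All bound variables are already distinct, so no renaming is needed.
Finally move all quantifiers to the prefix:
  \forall c\, \exists e\, (L(c) \lor \neg S(e,e))
The quantifier \exists c sits under an odd number of negations, so it flips to \forall c.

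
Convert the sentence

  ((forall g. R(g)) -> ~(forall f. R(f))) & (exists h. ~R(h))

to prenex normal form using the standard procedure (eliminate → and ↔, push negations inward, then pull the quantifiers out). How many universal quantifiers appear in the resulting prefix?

0

Eliminate → and ↔ using ¬ and ∨.
  (~(forall g. R(g)) | ~(forall f. R(f))) & (exists h. ~R(h))
Drive negations inward (¬∀x A ≡ ∃x ¬A, ¬∃x A ≡ ∀x ¬A, De Morgan for ∧/∨):
  ((exists g. ~R(g)) | (exists f. ~R(f))) & (exists h. ~R(h))
All bound variables are already distinct, so no renaming is needed.
Pull the quantifiers to the front (each side's bound variable is not free in the other side):
  exists g. exists f. exists h. ((~R(g) | ~R(f)) & ~R(h))
The prefix is exists g exists f exists h: 0 universal, 3 existential.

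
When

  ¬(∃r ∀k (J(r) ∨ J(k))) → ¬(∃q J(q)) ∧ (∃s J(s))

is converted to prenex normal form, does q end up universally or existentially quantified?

Eliminate → and ↔ using ¬ and ∨.
  ¬¬(∃r ∀k (J(r) ∨ J(k))) ∨ ¬(∃q J(q)) ∧ (∃s J(s))
Push ¬ through the quantifiers and connectives to reach negation normal form:
  (∃r ∀k (J(r) ∨ J(k))) ∨ (∀q ¬J(q)) ∧ (∃s J(s))
Pull the quantifiers to the front (each side's bound variable is not free in the other side):
  ∃r ∀k ∀q ∃s (J(r) ∨ J(k) ∨ ¬J(q) ∧ J(s))
The quantifier ∃q sits under an odd number of negations (counting the antecedent side of each →), so it flips to ∀q.

universal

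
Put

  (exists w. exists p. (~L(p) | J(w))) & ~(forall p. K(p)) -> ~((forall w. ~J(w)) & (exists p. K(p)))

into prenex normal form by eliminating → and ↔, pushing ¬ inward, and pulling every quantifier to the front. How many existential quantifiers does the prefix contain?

Rewrite implications/biconditionals: A → B as ¬A ∨ B.
  ~((exists w. exists p. (~L(p) | J(w))) & ~(forall p. K(p))) | ~((forall w. ~J(w)) & (exists p. K(p)))
Move each ¬ inward, flipping quantifiers it crosses:
  (forall w. forall p. (L(p) & ~J(w))) | (forall p. K(p)) | (exists w. J(w)) | (forall p. ~K(p))
Rename bound variables to avoid capture: p↦v1, w↦x1, p↦y.
  (forall w. forall p. (L(p) & ~J(w))) | (forall v1. K(v1)) | (exists x1. J(x1)) | (forall y. ~K(y))
Pull the quantifiers to the front (each side's bound variable is not free in the other side):
  forall w. forall p. forall v1. exists x1. forall y. (L(p) & ~J(w) | K(v1) | J(x1) | ~K(y))
The prefix is forall w forall p forall v1 exists x1 forall y: 4 universal, 1 existential.

1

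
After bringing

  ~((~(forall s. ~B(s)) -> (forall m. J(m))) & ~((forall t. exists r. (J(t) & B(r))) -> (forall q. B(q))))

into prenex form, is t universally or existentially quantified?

existential

Eliminate → and ↔ using ¬ and ∨.
  ~((~~(forall s. ~B(s)) | (forall m. J(m))) & ~(~(forall t. exists r. (J(t) & B(r))) | (forall q. B(q))))
Push ¬ through the quantifiers and connectives to reach negation normal form:
  (exists s. B(s)) & (exists m. ~J(m)) | (exists t. forall r. (~J(t) | ~B(r))) | (forall q. B(q))
Finally move all quantifiers to the prefix:
  exists s. exists m. exists t. forall r. forall q. (B(s) & ~J(m) | ~J(t) | ~B(r) | B(q))
The quantifier forall t sits under an odd number of negations (counting the antecedent side of each →), so it flips to exists t.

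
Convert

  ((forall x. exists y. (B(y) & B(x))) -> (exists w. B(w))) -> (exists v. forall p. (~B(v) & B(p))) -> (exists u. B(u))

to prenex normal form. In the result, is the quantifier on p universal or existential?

existential

Rewrite implications/biconditionals: A → B as ¬A ∨ B.
  ~(~(forall x. exists y. (B(y) & B(x))) | (exists w. B(w))) | ~(exists v. forall p. (~B(v) & B(p))) | (exists u. B(u))
Drive negations inward (¬∀x A ≡ ∃x ¬A, ¬∃x A ≡ ∀x ¬A, De Morgan for ∧/∨):
  (forall x. exists y. (B(y) & B(x))) & (forall w. ~B(w)) | (forall v. exists p. (B(v) | ~B(p))) | (exists u. B(u))
All bound variables are already distinct, so no renaming is needed.
Extract every quantifier outward, since the variables are now distinct and don't occur free across branches:
  forall x. exists y. forall w. forall v. exists p. exists u. (B(y) & B(x) & ~B(w) | B(v) | ~B(p) | B(u))
The quantifier forall p sits under an odd number of negations (counting the antecedent side of each →), so it flips to exists p.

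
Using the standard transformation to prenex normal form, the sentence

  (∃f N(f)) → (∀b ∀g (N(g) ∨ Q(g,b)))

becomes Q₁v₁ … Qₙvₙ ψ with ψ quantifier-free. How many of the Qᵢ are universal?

Rewrite implications/biconditionals: A → B as ¬A ∨ B.
  ¬(∃f N(f)) ∨ (∀b ∀g (N(g) ∨ Q(g,b)))
Push ¬ through the quantifiers and connectives to reach negation normal form:
  (∀f ¬N(f)) ∨ (∀b ∀g (N(g) ∨ Q(g,b)))
All bound variables are already distinct, so no renaming is needed.
Finally move all quantifiers to the prefix:
  ∀f ∀b ∀g (¬N(f) ∨ N(g) ∨ Q(g,b))
The prefix is ∀f ∀b ∀g: 3 universal, 0 existential.

3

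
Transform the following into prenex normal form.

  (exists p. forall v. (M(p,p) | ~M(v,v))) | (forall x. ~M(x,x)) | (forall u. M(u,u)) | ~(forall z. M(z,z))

Drive negations inward (¬∀x A ≡ ∃x ¬A, ¬∃x A ≡ ∀x ¬A, De Morgan for ∧/∨):
  (exists p. forall v. (M(p,p) | ~M(v,v))) | (forall x. ~M(x,x)) | (forall u. M(u,u)) | (exists z. ~M(z,z))
All bound variables are already distinct, so no renaming is needed.
Pull the quantifiers to the front (each side's bound variable is not free in the other side):
  exists p. forall v. forall x. forall u. exists z. (M(p,p) | ~M(v,v) | ~M(x,x) | M(u,u) | ~M(z,z))

exists p. forall v. forall x. forall u. exists z. (M(p,p) | ~M(v,v) | ~M(x,x) | M(u,u) | ~M(z,z))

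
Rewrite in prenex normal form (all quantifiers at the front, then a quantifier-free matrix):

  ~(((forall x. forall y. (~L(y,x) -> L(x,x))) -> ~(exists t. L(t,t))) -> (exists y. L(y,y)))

Rewrite implications/biconditionals: A → B as ¬A ∨ B.
  ~(~(~(forall x. forall y. (~~L(y,x) | L(x,x))) | ~(exists t. L(t,t))) | (exists y. L(y,y)))
Drive negations inward (¬∀x A ≡ ∃x ¬A, ¬∃x A ≡ ∀x ¬A, De Morgan for ∧/∨):
  ((exists x. exists y. (~L(y,x) & ~L(x,x))) | (forall t. ~L(t,t))) & (forall y. ~L(y,y))
Standardize variables apart so no two quantifiers bind the same name: y↦c.
  ((exists x. exists y. (~L(y,x) & ~L(x,x))) | (forall t. ~L(t,t))) & (forall c. ~L(c,c))
Pull the quantifiers to the front (each side's bound variable is not free in the other side):
  exists x. exists y. forall t. forall c. ((~L(y,x) & ~L(x,x) | ~L(t,t)) & ~L(c,c))

exists x. exists y. forall t. forall c. ((~L(y,x) & ~L(x,x) | ~L(t,t)) & ~L(c,c))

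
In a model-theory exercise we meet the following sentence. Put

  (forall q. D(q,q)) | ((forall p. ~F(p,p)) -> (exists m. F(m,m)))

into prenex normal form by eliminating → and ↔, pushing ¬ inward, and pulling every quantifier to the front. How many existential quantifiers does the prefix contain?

2

Eliminate → and ↔ using ¬ and ∨.
  (forall q. D(q,q)) | ~(forall p. ~F(p,p)) | (exists m. F(m,m))
Drive negations inward (¬∀x A ≡ ∃x ¬A, ¬∃x A ≡ ∀x ¬A, De Morgan for ∧/∨):
  (forall q. D(q,q)) | (exists p. F(p,p)) | (exists m. F(m,m))
All bound variables are already distinct, so no renaming is needed.
Finally move all quantifiers to the prefix:
  forall q. exists p. exists m. (D(q,q) | F(p,p) | F(m,m))
The prefix is forall q exists p exists m: 1 universal, 2 existential.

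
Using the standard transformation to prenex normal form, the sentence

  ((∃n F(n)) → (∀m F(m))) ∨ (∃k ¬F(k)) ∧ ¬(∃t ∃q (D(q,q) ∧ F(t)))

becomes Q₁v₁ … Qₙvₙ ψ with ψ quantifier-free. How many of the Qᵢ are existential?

First replace A → B with ¬A ∨ B.
  ¬(∃n F(n)) ∨ (∀m F(m)) ∨ (∃k ¬F(k)) ∧ ¬(∃t ∃q (D(q,q) ∧ F(t)))
Push ¬ through the quantifiers and connectives to reach negation normal form:
  (∀n ¬F(n)) ∨ (∀m F(m)) ∨ (∃k ¬F(k)) ∧ (∀t ∀q (¬D(q,q) ∨ ¬F(t)))
All bound variables are already distinct, so no renaming is needed.
Pull the quantifiers to the front (each side's bound variable is not free in the other side):
  ∀n ∀m ∃k ∀t ∀q (¬F(n) ∨ F(m) ∨ ¬F(k) ∧ (¬D(q,q) ∨ ¬F(t)))
The prefix is ∀n ∀m ∃k ∀t ∀q: 4 universal, 1 existential.

1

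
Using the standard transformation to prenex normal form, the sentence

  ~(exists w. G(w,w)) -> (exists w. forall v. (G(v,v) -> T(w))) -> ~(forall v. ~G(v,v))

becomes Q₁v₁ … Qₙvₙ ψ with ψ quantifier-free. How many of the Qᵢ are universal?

1

Rewrite implications/biconditionals: A → B as ¬A ∨ B.
  ~~(exists w. G(w,w)) | ~(exists w. forall v. (~G(v,v) | T(w))) | ~(forall v. ~G(v,v))
Move each ¬ inward, flipping quantifiers it crosses:
  (exists w. G(w,w)) | (forall w. exists v. (G(v,v) & ~T(w))) | (exists v. G(v,v))
Standardize variables apart so no two quantifiers bind the same name: w↦p, v↦w1.
  (exists w. G(w,w)) | (forall p. exists v. (G(v,v) & ~T(p))) | (exists w1. G(w1,w1))
Extract every quantifier outward, since the variables are now distinct and don't occur free across branches:
  exists w. forall p. exists v. exists w1. (G(w,w) | G(v,v) & ~T(p) | G(w1,w1))
The prefix is exists w forall p exists v exists w1: 1 universal, 3 existential.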